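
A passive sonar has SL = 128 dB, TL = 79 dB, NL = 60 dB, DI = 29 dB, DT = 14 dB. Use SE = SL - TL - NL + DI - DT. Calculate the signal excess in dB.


SE = SL - TL - NL + DI - DT = 128 - 79 - 60 + 29 - 14 = 4

4 dB


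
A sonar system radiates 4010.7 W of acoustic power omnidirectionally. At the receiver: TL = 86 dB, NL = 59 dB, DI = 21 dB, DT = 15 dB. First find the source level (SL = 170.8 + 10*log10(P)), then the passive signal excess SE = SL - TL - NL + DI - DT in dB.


Step 1: SL = 170.8 + 10*log10(4010.7) = 206.83 dB
Step 2: SE = SL - TL - NL + DI - DT = 206.83 - 86 - 59 + 21 - 15 = 67.83

67.83 dB


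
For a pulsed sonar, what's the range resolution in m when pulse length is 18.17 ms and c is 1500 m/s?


13.6275 m


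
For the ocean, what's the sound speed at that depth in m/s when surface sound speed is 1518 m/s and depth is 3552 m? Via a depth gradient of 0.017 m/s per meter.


1578.384 m/s


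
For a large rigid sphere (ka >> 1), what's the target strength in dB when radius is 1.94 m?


TS = 10*log10(1.94^2 / 4) = 10*log10(0.9409) = -0.26

-0.26 dB


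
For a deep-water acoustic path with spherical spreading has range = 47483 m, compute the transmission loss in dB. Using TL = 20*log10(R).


TL = 20*log10(47483) = 93.53

93.53 dB


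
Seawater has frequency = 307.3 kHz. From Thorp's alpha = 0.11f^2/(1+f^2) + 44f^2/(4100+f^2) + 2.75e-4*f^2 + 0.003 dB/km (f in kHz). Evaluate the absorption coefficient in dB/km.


68.251 dB/km


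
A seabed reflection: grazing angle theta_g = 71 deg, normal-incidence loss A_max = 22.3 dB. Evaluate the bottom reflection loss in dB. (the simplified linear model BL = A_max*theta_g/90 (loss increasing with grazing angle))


17.59 dB


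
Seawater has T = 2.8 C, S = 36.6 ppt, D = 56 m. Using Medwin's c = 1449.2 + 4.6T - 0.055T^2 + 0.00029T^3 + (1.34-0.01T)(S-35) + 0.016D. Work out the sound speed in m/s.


c = 1449.2 + 4.6*2.8 - 0.055*2.8^2 + 0.00029*2.8^3 + (1.34 - 0.01*2.8)*(36.6 - 35) + 0.016*56 = 1464.65

1464.65 m/s


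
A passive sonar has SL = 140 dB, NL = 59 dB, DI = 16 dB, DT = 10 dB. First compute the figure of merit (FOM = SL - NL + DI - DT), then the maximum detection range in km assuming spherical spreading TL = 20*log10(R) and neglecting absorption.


Step 1: FOM = SL - NL + DI - DT = 140 - 59 + 16 - 10 = 87 dB
Step 2: at max range FOM = TL = 20*log10(R), so R = 10^(87/20) = 22387.21 m = 22.39 km

22.39 km


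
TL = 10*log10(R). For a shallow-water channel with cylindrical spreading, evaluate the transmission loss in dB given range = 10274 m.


40.12 dB


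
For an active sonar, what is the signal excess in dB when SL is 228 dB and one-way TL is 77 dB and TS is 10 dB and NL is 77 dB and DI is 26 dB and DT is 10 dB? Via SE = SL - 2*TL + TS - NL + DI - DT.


23 dB


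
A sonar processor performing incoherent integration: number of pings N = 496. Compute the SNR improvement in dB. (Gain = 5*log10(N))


Gain = 5*log10(496) = 13.48

13.48 dB


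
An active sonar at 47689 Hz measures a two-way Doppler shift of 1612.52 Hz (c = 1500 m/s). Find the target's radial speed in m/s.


From fd = 2*f*v/c, v = c*fd/(2*f) = 1500 * 1612.52 / (2*47689) = 25.36

25.36 m/s


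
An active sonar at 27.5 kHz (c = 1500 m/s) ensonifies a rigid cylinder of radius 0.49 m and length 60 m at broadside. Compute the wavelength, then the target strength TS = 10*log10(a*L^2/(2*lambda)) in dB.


Step 1: lambda = c/f = 1500/27500 = 0.05455 m
Step 2: TS = 10*log10(a*L^2/(2*lambda)) = 10*log10(0.49*60^2/(2*0.05455)) = 42.09

42.09 dB


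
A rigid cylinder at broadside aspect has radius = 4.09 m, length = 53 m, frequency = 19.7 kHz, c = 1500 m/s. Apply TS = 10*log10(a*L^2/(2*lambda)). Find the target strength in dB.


lambda = 1500/19700 = 0.07614 m
TS = 10*log10(4.09*53^2/(2*0.07614)) = 48.78

48.78 dB


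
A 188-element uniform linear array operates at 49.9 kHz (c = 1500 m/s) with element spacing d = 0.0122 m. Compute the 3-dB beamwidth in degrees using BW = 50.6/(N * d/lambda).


0.66 deg


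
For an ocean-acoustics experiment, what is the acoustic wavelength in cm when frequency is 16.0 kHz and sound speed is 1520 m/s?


9.5 cm


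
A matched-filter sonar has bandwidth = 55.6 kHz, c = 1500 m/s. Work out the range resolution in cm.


dR = c/(2*BW) = 1500 / (2 * 55.6e3) = 0.0135 m = 1.35 cm

1.35 cm


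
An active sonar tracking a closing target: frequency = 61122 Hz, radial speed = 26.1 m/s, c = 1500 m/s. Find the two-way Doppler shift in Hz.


2127.05 Hz


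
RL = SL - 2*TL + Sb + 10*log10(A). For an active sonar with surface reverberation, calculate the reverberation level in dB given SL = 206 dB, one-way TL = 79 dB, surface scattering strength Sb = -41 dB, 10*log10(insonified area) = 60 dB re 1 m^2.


RL = SL - 2*TL + Sb + 10*log10(A) = 206 - 2*79 + (-41) + 60 = 67

67 dB


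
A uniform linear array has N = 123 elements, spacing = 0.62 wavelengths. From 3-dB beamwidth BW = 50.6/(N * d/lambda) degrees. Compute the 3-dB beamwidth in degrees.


BW = 50.6 / (123 * 0.62) = 50.6 / 76.26 = 0.66

0.66 deg


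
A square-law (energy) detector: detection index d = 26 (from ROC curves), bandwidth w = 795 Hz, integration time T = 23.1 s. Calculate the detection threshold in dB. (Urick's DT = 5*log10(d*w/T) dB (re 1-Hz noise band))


14.76 dB


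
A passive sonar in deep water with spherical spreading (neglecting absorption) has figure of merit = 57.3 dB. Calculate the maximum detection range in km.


At max range FOM = TL, so 20*log10(R) = 57.3
R = 10^(57.3/20) = 732.82 m = 0.73 km

0.73 km


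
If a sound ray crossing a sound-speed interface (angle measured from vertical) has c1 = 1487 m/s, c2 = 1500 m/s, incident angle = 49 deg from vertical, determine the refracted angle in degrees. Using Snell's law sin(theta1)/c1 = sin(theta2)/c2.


49.58 deg


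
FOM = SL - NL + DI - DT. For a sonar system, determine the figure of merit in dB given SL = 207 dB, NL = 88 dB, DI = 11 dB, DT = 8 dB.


122 dB


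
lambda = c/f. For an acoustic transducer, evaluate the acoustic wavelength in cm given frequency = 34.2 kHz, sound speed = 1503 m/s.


lambda = c/f = 1503 / 34200 = 0.0439 m = 4.39 cm

4.39 cm


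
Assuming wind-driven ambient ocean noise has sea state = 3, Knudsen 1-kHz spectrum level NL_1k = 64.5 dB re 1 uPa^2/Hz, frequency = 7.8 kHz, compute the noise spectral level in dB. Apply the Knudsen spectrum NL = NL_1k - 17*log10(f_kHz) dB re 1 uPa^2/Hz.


NL = NL_1k - 17*log10(f_kHz) = 64.5 - 17*log10(7.8) = 64.5 - (15.17) = 49.33

49.33 dB


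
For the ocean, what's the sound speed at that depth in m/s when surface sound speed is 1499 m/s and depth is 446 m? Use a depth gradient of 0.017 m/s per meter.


c = 1499 + 0.017 * 446 = 1506.582

1506.582 m/s


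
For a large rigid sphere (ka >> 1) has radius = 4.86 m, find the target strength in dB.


TS = 10*log10(4.86^2 / 4) = 10*log10(5.9049) = 7.71

7.71 dB


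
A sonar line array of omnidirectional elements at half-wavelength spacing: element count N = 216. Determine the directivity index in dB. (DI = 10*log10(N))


DI = 10*log10(216) = 23.34

23.34 dB


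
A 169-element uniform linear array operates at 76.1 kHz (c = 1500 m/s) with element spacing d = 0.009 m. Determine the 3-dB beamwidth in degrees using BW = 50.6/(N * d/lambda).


Step 1: lambda = 1500/76100 = 0.01971 m
Step 2: d/lambda = 0.009/0.01971 = 0.4566
Step 3: BW = 50.6/(N * d/lambda) = 50.6/(169 * 0.4566) = 0.66

0.66 deg


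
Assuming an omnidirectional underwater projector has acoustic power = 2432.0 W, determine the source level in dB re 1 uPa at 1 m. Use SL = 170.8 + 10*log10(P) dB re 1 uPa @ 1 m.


SL = 170.8 + 10*log10(2432.0) = 170.8 + 33.86 = 204.66

204.66 dB


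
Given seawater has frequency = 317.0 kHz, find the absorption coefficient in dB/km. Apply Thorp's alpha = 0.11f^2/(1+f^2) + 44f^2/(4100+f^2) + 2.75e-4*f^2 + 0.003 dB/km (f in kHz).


f^2 = 100489.0
alpha = 0.11*100489.0/(1+100489.0) + 44*100489.0/(4100+100489.0) + 2.75e-4*100489.0 + 0.003 = 70.023

70.023 dB/km


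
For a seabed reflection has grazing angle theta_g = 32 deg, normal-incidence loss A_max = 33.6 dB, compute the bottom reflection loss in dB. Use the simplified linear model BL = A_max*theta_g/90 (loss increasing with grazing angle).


BL = A_max * theta_g / 90 = 33.6 * 32 / 90 = 11.95

11.95 dB


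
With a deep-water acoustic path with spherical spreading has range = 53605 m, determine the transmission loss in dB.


TL = 20*log10(53605) = 94.58

94.58 dB


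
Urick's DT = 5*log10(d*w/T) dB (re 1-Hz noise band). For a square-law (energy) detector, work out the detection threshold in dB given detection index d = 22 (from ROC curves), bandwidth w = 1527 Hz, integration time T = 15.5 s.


DT = 5*log10(d*w/T) = 5*log10(22 * 1527 / 15.5) = 5*log10(2167.35) = 16.68

16.68 dB


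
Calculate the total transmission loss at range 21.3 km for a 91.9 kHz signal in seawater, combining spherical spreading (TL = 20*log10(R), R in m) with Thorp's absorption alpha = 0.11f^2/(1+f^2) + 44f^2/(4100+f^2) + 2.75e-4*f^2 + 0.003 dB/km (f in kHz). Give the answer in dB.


Step 1 (Thorp): alpha = 0.11*8445.61/(1+8445.61) + 44*8445.61/(4100+8445.61) + 2.75e-4*8445.61 + 0.003 = 32.056 dB/km
Step 2: TL_spread = 20*log10(21300) = 86.57 dB
Step 3: TL_abs = alpha*R = 32.056 * 21.3 = 682.79 dB
Step 4: TL_total = 86.57 + 682.79 = 769.36

769.36 dB


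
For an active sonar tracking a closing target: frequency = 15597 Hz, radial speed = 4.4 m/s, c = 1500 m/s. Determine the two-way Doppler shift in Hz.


fd = 2*f*v/c = 2 * 15597 * 4.4 / 1500 = 91.5

91.5 Hz


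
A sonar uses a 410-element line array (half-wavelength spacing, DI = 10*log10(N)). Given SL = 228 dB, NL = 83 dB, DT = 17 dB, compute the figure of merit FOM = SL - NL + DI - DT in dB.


Step 1: DI = 10*log10(410) = 26.13 dB
Step 2: FOM = SL - NL + DI - DT = 228 - 83 + 26.13 - 17 = 154.13

154.13 dB


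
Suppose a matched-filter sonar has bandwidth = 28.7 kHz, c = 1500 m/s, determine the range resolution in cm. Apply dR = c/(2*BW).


2.61 cm


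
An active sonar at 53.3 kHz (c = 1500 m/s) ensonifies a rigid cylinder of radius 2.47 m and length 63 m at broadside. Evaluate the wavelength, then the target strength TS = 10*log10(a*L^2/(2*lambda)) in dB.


Step 1: lambda = c/f = 1500/53300 = 0.02814 m
Step 2: TS = 10*log10(a*L^2/(2*lambda)) = 10*log10(2.47*63^2/(2*0.02814)) = 52.41

52.41 dB


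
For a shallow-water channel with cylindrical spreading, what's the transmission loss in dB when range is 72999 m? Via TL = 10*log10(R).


48.63 dB


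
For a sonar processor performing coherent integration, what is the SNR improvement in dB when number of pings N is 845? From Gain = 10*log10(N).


Gain = 10*log10(845) = 29.27

29.27 dB


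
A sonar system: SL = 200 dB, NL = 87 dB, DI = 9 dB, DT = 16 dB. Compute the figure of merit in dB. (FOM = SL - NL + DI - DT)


FOM = SL - NL + DI - DT = 200 - 87 + 9 - 16 = 106

106 dB


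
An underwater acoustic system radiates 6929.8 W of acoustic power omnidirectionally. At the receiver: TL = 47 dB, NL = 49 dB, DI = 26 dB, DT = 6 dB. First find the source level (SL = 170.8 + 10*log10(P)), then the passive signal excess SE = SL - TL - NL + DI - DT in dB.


Step 1: SL = 170.8 + 10*log10(6929.8) = 209.21 dB
Step 2: SE = SL - TL - NL + DI - DT = 209.21 - 47 - 49 + 26 - 6 = 133.21

133.21 dB


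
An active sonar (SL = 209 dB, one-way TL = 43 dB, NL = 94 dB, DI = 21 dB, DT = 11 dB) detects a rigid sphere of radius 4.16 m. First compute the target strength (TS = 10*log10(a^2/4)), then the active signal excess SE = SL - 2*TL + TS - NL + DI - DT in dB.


Step 1: TS = 10*log10(4.16^2/4) = 6.36 dB
Step 2: SE = SL - 2*TL + TS - NL + DI - DT = 209 - 2*43 + (6.36) - 94 + 21 - 11 = 45.36

45.36 dB


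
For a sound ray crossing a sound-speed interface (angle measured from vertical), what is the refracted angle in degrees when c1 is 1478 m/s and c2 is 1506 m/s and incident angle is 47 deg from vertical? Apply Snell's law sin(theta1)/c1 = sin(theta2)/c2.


48.18 deg


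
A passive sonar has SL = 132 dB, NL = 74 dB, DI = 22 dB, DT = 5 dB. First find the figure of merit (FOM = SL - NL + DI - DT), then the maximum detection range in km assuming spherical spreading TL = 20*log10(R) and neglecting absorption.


Step 1: FOM = SL - NL + DI - DT = 132 - 74 + 22 - 5 = 75 dB
Step 2: at max range FOM = TL = 20*log10(R), so R = 10^(75/20) = 5623.41 m = 5.62 km

5.62 km


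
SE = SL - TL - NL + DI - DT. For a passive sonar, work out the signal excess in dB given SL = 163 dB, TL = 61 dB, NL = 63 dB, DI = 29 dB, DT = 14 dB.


SE = SL - TL - NL + DI - DT = 163 - 61 - 63 + 29 - 14 = 54

54 dB


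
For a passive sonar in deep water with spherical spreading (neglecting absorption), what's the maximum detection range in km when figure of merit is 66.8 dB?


2.19 km


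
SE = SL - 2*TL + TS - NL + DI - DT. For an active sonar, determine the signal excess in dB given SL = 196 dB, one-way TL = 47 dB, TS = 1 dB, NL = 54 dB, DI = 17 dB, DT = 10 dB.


SE = SL - 2*TL + TS - NL + DI - DT = 196 - 2*47 + (1) - 54 + 17 - 10 = 56

56 dB


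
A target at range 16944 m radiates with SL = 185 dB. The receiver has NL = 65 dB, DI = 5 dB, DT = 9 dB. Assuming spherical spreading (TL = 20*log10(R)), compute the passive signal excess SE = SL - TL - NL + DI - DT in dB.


Step 1: TL = 20*log10(16944) = 84.58 dB
Step 2: SE = 185 - 84.58 - 65 + 5 - 9 = 31.42

31.42 dB


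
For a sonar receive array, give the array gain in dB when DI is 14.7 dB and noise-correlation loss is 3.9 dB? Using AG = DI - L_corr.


AG = DI - L_corr = 14.7 - 3.9 = 10.8

10.8 dB


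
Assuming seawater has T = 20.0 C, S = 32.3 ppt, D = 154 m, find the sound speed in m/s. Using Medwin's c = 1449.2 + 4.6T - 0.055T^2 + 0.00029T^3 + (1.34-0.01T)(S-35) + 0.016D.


1520.91 m/s


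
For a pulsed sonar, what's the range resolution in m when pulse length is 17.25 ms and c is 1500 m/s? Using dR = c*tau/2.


dR = c*tau/2 = 1500 * 17.25e-3 / 2 = 12.9375

12.9375 m


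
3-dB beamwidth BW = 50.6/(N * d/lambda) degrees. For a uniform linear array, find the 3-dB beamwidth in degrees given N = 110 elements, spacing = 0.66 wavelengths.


BW = 50.6 / (110 * 0.66) = 50.6 / 72.6 = 0.7

0.7 deg


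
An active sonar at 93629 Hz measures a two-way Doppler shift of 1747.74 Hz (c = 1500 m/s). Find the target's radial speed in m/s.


From fd = 2*f*v/c, v = c*fd/(2*f) = 1500 * 1747.74 / (2*93629) = 14.0

14.0 m/s


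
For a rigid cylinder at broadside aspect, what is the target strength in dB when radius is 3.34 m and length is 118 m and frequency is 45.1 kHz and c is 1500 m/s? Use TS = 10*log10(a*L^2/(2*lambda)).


58.45 dB


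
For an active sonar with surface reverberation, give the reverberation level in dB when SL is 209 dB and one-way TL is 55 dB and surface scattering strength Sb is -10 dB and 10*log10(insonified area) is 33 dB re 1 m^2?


RL = SL - 2*TL + Sb + 10*log10(A) = 209 - 2*55 + (-10) + 33 = 122

122 dB


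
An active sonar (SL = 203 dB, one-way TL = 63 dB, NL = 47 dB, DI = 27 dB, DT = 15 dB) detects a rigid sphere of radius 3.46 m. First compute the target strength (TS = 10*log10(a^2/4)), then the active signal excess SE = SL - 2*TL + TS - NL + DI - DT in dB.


Step 1: TS = 10*log10(3.46^2/4) = 4.76 dB
Step 2: SE = SL - 2*TL + TS - NL + DI - DT = 203 - 2*63 + (4.76) - 47 + 27 - 15 = 46.76

46.76 dB


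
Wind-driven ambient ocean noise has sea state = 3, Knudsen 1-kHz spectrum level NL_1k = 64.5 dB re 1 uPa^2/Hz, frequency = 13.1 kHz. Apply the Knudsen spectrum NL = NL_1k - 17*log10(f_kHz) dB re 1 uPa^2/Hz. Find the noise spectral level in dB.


NL = NL_1k - 17*log10(f_kHz) = 64.5 - 17*log10(13.1) = 64.5 - (18.99) = 45.51

45.51 dB


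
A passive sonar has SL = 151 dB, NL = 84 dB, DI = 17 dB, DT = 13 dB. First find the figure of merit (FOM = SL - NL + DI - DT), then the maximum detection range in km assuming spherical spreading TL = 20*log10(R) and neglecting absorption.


Step 1: FOM = SL - NL + DI - DT = 151 - 84 + 17 - 13 = 71 dB
Step 2: at max range FOM = TL = 20*log10(R), so R = 10^(71/20) = 3548.13 m = 3.55 km

3.55 km


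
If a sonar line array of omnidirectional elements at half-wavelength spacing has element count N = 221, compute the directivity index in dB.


23.44 dB


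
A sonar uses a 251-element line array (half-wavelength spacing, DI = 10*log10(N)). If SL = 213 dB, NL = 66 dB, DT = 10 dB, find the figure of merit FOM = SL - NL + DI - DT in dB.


Step 1: DI = 10*log10(251) = 24.0 dB
Step 2: FOM = SL - NL + DI - DT = 213 - 66 + 24.0 - 10 = 161.0

161.0 dB


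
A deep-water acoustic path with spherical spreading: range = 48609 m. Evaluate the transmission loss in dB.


TL = 20*log10(48609) = 93.73

93.73 dB


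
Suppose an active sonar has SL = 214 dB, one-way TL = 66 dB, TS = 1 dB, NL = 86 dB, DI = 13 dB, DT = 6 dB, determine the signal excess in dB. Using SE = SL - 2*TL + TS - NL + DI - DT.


SE = SL - 2*TL + TS - NL + DI - DT = 214 - 2*66 + (1) - 86 + 13 - 6 = 4

4 dB


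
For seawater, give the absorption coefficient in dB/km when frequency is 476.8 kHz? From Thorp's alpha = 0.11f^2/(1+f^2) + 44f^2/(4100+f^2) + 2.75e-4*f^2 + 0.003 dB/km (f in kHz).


f^2 = 227338.24
alpha = 0.11*227338.24/(1+227338.24) + 44*227338.24/(4100+227338.24) + 2.75e-4*227338.24 + 0.003 = 105.852

105.852 dB/km


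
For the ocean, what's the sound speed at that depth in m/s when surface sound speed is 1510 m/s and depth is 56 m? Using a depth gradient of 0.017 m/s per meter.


c = 1510 + 0.017 * 56 = 1510.952

1510.952 m/s


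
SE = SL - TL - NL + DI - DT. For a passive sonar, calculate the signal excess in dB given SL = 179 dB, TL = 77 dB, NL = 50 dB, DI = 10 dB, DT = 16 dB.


SE = SL - TL - NL + DI - DT = 179 - 77 - 50 + 10 - 16 = 46

46 dB


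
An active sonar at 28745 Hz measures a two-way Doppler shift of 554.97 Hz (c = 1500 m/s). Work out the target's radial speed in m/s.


From fd = 2*f*v/c, v = c*fd/(2*f) = 1500 * 554.97 / (2*28745) = 14.48

14.48 m/s


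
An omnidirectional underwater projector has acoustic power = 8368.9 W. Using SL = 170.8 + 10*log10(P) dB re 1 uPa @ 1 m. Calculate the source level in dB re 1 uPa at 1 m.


SL = 170.8 + 10*log10(8368.9) = 170.8 + 39.23 = 210.03

210.03 dB


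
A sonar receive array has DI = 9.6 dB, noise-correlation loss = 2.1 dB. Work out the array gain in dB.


7.5 dB


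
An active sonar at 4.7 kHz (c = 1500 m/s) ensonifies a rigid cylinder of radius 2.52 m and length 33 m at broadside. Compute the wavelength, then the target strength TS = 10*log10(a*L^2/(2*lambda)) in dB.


Step 1: lambda = c/f = 1500/4700 = 0.31915 m
Step 2: TS = 10*log10(a*L^2/(2*lambda)) = 10*log10(2.52*33^2/(2*0.31915)) = 36.33

36.33 dB


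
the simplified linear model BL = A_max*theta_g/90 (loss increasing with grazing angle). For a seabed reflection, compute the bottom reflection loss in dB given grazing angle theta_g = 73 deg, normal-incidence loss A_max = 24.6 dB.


BL = A_max * theta_g / 90 = 24.6 * 73 / 90 = 19.95

19.95 dB


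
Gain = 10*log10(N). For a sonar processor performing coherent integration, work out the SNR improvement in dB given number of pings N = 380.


25.8 dB


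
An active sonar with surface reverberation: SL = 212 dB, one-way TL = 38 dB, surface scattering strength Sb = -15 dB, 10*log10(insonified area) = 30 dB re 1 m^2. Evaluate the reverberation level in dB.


RL = SL - 2*TL + Sb + 10*log10(A) = 212 - 2*38 + (-15) + 30 = 151

151 dB


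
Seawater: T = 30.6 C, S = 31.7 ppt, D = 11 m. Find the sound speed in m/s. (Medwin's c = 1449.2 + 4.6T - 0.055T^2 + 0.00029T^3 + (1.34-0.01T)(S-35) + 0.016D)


1543.53 m/s


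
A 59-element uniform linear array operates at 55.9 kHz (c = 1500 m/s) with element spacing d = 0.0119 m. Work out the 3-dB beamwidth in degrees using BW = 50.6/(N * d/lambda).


Step 1: lambda = 1500/55900 = 0.02683 m
Step 2: d/lambda = 0.0119/0.02683 = 0.4435
Step 3: BW = 50.6/(N * d/lambda) = 50.6/(59 * 0.4435) = 1.93

1.93 deg


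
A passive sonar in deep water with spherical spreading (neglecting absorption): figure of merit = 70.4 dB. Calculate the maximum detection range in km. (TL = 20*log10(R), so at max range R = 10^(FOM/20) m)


At max range FOM = TL, so 20*log10(R) = 70.4
R = 10^(70.4/20) = 3311.31 m = 3.31 km

3.31 km


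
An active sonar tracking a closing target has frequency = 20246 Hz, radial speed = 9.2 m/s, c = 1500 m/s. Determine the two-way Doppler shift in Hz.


fd = 2*f*v/c = 2 * 20246 * 9.2 / 1500 = 248.35

248.35 Hz


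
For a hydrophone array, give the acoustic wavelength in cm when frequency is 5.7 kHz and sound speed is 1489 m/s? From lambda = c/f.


lambda = c/f = 1489 / 5700 = 0.2612 m = 26.12 cm

26.12 cm


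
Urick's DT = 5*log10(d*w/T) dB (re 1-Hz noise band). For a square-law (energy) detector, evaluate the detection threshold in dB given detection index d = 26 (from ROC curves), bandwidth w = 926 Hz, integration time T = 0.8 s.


DT = 5*log10(d*w/T) = 5*log10(26 * 926 / 0.8) = 5*log10(30095.0) = 22.39

22.39 dB


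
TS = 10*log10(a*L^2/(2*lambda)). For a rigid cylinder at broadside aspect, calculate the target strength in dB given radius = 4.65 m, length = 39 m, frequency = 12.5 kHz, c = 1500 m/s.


44.69 dB


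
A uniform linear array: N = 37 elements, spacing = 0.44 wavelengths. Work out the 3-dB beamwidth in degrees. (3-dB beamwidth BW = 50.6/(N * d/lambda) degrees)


BW = 50.6 / (37 * 0.44) = 50.6 / 16.28 = 3.11

3.11 deg


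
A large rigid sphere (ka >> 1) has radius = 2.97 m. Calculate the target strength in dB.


3.43 dB


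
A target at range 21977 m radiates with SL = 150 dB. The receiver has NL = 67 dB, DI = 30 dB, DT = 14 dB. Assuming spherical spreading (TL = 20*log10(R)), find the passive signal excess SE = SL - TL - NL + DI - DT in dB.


12.16 dB


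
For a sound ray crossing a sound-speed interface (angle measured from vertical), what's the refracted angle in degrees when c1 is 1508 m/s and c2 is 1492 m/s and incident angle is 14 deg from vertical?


13.85 deg


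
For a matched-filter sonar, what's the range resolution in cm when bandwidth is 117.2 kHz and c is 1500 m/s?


dR = c/(2*BW) = 1500 / (2 * 117.2e3) = 0.0064 m = 0.64 cm

0.64 cm


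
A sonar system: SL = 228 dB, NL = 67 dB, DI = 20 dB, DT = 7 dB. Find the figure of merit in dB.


FOM = SL - NL + DI - DT = 228 - 67 + 20 - 7 = 174

174 dB


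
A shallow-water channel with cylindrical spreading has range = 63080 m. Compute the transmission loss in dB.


TL = 10*log10(63080) = 48.0

48.0 dB


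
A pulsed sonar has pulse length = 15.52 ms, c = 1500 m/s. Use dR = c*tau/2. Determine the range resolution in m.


dR = c*tau/2 = 1500 * 15.52e-3 / 2 = 11.64

11.64 m


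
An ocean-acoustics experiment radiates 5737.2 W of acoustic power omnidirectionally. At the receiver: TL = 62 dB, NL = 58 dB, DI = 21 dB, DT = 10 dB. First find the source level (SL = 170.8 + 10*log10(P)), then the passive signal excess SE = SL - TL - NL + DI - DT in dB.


Step 1: SL = 170.8 + 10*log10(5737.2) = 208.39 dB
Step 2: SE = SL - TL - NL + DI - DT = 208.39 - 62 - 58 + 21 - 10 = 99.39

99.39 dB


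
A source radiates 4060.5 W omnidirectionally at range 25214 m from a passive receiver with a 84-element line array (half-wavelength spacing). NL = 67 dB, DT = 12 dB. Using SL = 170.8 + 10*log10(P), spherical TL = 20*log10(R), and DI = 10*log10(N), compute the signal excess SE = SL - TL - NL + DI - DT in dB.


Step 1: SL = 170.8 + 10*log10(4060.5) = 206.89 dB
Step 2: TL = 20*log10(25214) = 88.03 dB
Step 3: DI = 10*log10(84) = 19.24 dB
Step 4: SE = SL - TL - NL + DI - DT = 206.89 - 88.03 - 67 + 19.24 - 12 = 59.1

59.1 dB


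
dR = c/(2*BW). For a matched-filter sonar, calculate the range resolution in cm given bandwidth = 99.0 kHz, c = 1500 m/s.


dR = c/(2*BW) = 1500 / (2 * 99.0e3) = 0.0076 m = 0.76 cm

0.76 cm


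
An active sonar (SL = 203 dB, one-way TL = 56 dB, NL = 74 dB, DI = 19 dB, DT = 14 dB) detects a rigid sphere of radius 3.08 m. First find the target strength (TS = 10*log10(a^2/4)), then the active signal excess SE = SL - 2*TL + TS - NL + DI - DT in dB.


Step 1: TS = 10*log10(3.08^2/4) = 3.75 dB
Step 2: SE = SL - 2*TL + TS - NL + DI - DT = 203 - 2*56 + (3.75) - 74 + 19 - 14 = 25.75

25.75 dB


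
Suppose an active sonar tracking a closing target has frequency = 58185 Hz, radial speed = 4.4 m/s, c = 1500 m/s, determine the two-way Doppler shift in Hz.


fd = 2*f*v/c = 2 * 58185 * 4.4 / 1500 = 341.35

341.35 Hz


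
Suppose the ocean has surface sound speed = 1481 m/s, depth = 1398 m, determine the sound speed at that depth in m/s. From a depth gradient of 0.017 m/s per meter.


c = 1481 + 0.017 * 1398 = 1504.766

1504.766 m/s


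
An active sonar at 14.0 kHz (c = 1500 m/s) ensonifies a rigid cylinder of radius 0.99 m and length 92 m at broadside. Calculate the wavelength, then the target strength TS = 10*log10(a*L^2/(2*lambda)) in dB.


Step 1: lambda = c/f = 1500/14000 = 0.10714 m
Step 2: TS = 10*log10(a*L^2/(2*lambda)) = 10*log10(0.99*92^2/(2*0.10714)) = 45.92

45.92 dB


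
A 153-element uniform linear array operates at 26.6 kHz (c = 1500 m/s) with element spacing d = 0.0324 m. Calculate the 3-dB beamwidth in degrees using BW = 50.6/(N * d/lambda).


0.58 deg


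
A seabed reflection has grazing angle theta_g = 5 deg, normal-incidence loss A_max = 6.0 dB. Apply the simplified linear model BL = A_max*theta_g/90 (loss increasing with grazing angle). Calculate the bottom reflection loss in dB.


0.33 dB


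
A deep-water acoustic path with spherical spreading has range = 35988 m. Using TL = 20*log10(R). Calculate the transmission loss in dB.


TL = 20*log10(35988) = 91.12

91.12 dB


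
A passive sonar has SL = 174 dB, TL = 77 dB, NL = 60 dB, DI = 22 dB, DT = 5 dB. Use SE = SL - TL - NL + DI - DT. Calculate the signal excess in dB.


54 dB


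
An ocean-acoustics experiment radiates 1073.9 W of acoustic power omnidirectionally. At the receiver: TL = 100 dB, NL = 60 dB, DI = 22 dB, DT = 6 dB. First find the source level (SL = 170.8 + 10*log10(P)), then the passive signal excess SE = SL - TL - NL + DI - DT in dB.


Step 1: SL = 170.8 + 10*log10(1073.9) = 201.11 dB
Step 2: SE = SL - TL - NL + DI - DT = 201.11 - 100 - 60 + 22 - 6 = 57.11

57.11 dB


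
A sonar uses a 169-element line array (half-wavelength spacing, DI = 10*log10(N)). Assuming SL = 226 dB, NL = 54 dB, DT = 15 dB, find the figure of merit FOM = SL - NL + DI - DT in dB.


179.28 dB


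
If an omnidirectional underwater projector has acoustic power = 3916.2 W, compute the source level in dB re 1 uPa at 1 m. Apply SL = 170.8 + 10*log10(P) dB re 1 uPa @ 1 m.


206.73 dB


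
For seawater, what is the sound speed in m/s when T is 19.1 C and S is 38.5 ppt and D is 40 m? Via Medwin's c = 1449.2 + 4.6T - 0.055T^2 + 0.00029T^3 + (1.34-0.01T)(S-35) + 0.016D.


c = 1449.2 + 4.6*19.1 - 0.055*19.1^2 + 0.00029*19.1^3 + (1.34 - 0.01*19.1)*(38.5 - 35) + 0.016*40 = 1523.68

1523.68 m/s


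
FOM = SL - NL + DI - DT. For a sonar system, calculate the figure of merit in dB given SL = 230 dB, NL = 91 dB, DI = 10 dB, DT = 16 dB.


FOM = SL - NL + DI - DT = 230 - 91 + 10 - 16 = 133

133 dB


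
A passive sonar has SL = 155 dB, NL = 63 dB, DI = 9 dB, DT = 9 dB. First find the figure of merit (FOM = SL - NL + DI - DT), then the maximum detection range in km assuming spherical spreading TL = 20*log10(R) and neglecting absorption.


Step 1: FOM = SL - NL + DI - DT = 155 - 63 + 9 - 9 = 92 dB
Step 2: at max range FOM = TL = 20*log10(R), so R = 10^(92/20) = 39810.72 m = 39.81 km

39.81 km


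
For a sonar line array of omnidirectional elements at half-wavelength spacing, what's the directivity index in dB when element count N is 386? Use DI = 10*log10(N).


DI = 10*log10(386) = 25.87

25.87 dB


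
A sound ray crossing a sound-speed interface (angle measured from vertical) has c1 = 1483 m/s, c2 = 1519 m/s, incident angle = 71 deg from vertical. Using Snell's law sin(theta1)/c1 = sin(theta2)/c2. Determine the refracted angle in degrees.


75.57 deg


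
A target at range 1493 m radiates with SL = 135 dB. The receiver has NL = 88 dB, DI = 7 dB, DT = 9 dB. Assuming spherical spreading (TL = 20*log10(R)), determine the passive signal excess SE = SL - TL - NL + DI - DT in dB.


-18.48 dB


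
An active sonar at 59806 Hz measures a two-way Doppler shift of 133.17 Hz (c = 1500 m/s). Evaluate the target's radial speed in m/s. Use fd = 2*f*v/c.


1.67 m/s


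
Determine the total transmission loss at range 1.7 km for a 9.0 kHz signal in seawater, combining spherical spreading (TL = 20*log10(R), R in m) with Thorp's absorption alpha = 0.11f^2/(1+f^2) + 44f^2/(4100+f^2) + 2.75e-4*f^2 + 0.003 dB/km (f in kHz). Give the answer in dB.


Step 1 (Thorp): alpha = 0.11*81.0/(1+81.0) + 44*81.0/(4100+81.0) + 2.75e-4*81.0 + 0.003 = 0.9864 dB/km
Step 2: TL_spread = 20*log10(1700) = 64.61 dB
Step 3: TL_abs = alpha*R = 0.9864 * 1.7 = 1.68 dB
Step 4: TL_total = 64.61 + 1.68 = 66.29

66.29 dB


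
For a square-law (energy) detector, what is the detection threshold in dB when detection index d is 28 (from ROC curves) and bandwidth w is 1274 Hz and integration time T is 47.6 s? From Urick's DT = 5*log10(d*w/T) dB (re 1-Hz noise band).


DT = 5*log10(d*w/T) = 5*log10(28 * 1274 / 47.6) = 5*log10(749.41) = 14.37

14.37 dB


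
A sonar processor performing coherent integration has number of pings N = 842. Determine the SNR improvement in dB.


29.25 dB


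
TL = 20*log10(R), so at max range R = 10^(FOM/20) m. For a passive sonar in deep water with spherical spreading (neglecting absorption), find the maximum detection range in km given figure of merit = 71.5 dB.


At max range FOM = TL, so 20*log10(R) = 71.5
R = 10^(71.5/20) = 3758.37 m = 3.76 km

3.76 km


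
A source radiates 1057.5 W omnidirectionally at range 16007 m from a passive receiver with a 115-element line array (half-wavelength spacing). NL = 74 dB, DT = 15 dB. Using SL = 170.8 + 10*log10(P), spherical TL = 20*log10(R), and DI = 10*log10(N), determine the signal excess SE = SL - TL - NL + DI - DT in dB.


Step 1: SL = 170.8 + 10*log10(1057.5) = 201.04 dB
Step 2: TL = 20*log10(16007) = 84.09 dB
Step 3: DI = 10*log10(115) = 20.61 dB
Step 4: SE = SL - TL - NL + DI - DT = 201.04 - 84.09 - 74 + 20.61 - 15 = 48.56

48.56 dB


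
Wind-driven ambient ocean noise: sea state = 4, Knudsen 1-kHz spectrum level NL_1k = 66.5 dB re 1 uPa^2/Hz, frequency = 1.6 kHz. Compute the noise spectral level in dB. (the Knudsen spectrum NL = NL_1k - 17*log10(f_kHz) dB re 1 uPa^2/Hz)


NL = NL_1k - 17*log10(f_kHz) = 66.5 - 17*log10(1.6) = 66.5 - (3.47) = 63.03

63.03 dB


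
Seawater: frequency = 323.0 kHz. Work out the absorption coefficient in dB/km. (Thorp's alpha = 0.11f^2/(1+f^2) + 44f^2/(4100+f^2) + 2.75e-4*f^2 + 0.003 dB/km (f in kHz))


f^2 = 104329.0
alpha = 0.11*104329.0/(1+104329.0) + 44*104329.0/(4100+104329.0) + 2.75e-4*104329.0 + 0.003 = 71.14

71.14 dB/km


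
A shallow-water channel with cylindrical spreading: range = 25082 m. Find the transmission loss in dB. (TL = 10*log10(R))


TL = 10*log10(25082) = 43.99

43.99 dB


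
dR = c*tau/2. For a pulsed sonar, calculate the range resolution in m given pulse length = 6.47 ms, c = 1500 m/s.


dR = c*tau/2 = 1500 * 6.47e-3 / 2 = 4.8525

4.8525 m


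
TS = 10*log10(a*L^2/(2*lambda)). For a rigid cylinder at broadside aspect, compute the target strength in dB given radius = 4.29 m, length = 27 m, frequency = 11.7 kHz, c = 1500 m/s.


lambda = 1500/11700 = 0.12821 m
TS = 10*log10(4.29*27^2/(2*0.12821)) = 40.86

40.86 dB


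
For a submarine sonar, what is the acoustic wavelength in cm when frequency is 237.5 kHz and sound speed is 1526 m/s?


lambda = c/f = 1526 / 237500 = 0.0064 m = 0.64 cm

0.64 cm


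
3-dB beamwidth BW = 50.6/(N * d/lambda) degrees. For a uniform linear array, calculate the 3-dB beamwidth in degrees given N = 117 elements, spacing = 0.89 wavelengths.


BW = 50.6 / (117 * 0.89) = 50.6 / 104.13 = 0.49

0.49 deg


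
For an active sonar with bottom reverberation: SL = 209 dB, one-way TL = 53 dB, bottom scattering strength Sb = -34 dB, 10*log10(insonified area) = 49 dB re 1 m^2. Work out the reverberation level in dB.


RL = SL - 2*TL + Sb + 10*log10(A) = 209 - 2*53 + (-34) + 49 = 118

118 dB


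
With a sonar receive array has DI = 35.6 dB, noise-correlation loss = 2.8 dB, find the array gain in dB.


AG = DI - L_corr = 35.6 - 2.8 = 32.8

32.8 dB


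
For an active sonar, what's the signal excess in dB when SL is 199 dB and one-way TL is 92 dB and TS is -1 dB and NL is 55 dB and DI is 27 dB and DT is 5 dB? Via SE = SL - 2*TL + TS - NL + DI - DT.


-19 dB


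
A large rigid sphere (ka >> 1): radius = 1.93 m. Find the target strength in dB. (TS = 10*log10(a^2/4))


TS = 10*log10(1.93^2 / 4) = 10*log10(0.931225) = -0.31

-0.31 dB


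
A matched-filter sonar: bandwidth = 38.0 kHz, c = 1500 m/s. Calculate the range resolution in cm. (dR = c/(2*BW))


1.97 cm


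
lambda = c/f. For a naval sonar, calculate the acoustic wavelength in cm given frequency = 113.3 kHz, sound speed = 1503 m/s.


1.33 cm


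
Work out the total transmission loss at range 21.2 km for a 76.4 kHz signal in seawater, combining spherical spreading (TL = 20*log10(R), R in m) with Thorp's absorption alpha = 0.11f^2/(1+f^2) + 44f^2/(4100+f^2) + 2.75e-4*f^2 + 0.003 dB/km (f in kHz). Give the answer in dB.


Step 1 (Thorp): alpha = 0.11*5836.96/(1+5836.96) + 44*5836.96/(4100+5836.96) + 2.75e-4*5836.96 + 0.003 = 27.5637 dB/km
Step 2: TL_spread = 20*log10(21200) = 86.53 dB
Step 3: TL_abs = alpha*R = 27.5637 * 21.2 = 584.35 dB
Step 4: TL_total = 86.53 + 584.35 = 670.88

670.88 dB


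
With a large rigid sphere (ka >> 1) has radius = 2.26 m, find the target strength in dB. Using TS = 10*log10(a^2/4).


TS = 10*log10(2.26^2 / 4) = 10*log10(1.2769) = 1.06

1.06 dB


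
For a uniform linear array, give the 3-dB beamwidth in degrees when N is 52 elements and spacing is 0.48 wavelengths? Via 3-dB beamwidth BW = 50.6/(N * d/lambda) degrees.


BW = 50.6 / (52 * 0.48) = 50.6 / 24.96 = 2.03

2.03 deg


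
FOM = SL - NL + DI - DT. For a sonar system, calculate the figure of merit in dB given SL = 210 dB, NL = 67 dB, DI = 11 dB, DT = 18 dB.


136 dB


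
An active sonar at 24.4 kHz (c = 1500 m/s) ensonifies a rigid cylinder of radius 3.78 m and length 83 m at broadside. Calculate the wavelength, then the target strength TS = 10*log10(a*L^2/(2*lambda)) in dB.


Step 1: lambda = c/f = 1500/24400 = 0.06148 m
Step 2: TS = 10*log10(a*L^2/(2*lambda)) = 10*log10(3.78*83^2/(2*0.06148)) = 53.26

53.26 dB


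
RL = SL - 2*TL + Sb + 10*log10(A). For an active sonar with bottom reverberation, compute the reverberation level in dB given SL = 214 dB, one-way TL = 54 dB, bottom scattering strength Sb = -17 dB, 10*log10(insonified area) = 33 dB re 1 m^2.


122 dB


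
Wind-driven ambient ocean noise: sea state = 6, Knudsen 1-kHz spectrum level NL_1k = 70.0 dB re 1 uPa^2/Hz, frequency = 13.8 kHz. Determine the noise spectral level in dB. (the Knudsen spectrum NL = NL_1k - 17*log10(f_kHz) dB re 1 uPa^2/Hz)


NL = NL_1k - 17*log10(f_kHz) = 70.0 - 17*log10(13.8) = 70.0 - (19.38) = 50.62

50.62 dB


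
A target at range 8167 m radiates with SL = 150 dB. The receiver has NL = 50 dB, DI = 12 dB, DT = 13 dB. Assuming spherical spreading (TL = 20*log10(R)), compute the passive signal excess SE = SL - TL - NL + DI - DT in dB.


Step 1: TL = 20*log10(8167) = 78.24 dB
Step 2: SE = 150 - 78.24 - 50 + 12 - 13 = 20.76

20.76 dB


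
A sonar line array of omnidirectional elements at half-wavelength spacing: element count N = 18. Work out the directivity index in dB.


12.55 dB


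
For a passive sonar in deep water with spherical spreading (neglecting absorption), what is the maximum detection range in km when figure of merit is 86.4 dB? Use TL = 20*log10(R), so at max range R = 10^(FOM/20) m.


At max range FOM = TL, so 20*log10(R) = 86.4
R = 10^(86.4/20) = 20892.96 m = 20.89 km

20.89 km


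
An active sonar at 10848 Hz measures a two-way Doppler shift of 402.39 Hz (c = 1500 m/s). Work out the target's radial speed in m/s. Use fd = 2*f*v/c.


From fd = 2*f*v/c, v = c*fd/(2*f) = 1500 * 402.39 / (2*10848) = 27.82

27.82 m/s


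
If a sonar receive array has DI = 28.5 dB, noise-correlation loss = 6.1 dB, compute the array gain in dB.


AG = DI - L_corr = 28.5 - 6.1 = 22.4

22.4 dB


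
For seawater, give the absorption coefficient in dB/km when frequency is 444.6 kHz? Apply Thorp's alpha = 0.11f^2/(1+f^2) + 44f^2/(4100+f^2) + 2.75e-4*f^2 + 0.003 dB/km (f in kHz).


f^2 = 197669.16
alpha = 0.11*197669.16/(1+197669.16) + 44*197669.16/(4100+197669.16) + 2.75e-4*197669.16 + 0.003 = 97.578

97.578 dB/km


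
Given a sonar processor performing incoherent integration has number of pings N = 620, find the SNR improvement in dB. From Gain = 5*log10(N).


Gain = 5*log10(620) = 13.96

13.96 dB


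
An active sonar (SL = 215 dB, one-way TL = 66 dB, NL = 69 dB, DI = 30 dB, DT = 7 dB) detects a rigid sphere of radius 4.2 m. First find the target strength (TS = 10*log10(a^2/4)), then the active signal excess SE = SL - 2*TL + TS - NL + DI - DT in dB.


Step 1: TS = 10*log10(4.2^2/4) = 6.44 dB
Step 2: SE = SL - 2*TL + TS - NL + DI - DT = 215 - 2*66 + (6.44) - 69 + 30 - 7 = 43.44

43.44 dB


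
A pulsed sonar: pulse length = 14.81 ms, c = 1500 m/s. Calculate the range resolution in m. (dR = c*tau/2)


dR = c*tau/2 = 1500 * 14.81e-3 / 2 = 11.1075

11.1075 m


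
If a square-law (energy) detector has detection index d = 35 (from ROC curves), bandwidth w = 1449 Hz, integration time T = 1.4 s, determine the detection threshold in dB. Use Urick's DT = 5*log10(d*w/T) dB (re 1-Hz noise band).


DT = 5*log10(d*w/T) = 5*log10(35 * 1449 / 1.4) = 5*log10(36225.0) = 22.8

22.8 dB


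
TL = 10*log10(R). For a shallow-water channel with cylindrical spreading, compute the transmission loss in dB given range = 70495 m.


TL = 10*log10(70495) = 48.48

48.48 dB


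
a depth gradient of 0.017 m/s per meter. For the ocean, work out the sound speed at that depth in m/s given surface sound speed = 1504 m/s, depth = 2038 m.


1538.646 m/s


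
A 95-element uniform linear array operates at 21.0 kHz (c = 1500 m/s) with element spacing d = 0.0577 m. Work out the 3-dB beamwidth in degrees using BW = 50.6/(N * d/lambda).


Step 1: lambda = 1500/21000 = 0.07143 m
Step 2: d/lambda = 0.0577/0.07143 = 0.8078
Step 3: BW = 50.6/(N * d/lambda) = 50.6/(95 * 0.8078) = 0.66

0.66 deg


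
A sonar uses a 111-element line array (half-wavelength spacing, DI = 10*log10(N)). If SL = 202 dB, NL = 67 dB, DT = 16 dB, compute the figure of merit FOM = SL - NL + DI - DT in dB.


Step 1: DI = 10*log10(111) = 20.45 dB
Step 2: FOM = SL - NL + DI - DT = 202 - 67 + 20.45 - 16 = 139.45

139.45 dB


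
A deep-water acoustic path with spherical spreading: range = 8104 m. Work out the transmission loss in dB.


TL = 20*log10(8104) = 78.17

78.17 dB


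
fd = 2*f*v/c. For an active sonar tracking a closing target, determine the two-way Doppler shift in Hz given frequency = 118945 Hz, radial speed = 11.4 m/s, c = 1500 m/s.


fd = 2*f*v/c = 2 * 118945 * 11.4 / 1500 = 1807.96

1807.96 Hz


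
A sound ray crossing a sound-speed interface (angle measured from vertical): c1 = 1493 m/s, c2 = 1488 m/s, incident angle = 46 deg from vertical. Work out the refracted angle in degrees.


sin(theta2) = (c2/c1)*sin(theta1) = (1488/1493)*sin(46 deg) = 0.71693
theta2 = arcsin(0.71693) = 45.8

45.8 deg
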